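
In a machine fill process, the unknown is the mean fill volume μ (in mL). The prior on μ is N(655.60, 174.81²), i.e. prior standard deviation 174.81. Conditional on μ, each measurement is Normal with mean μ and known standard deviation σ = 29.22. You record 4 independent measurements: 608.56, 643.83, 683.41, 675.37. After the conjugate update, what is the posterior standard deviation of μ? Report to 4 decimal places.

14.5592

For Normal data with known variance σ², a Normal(μ₀, σ₀²) prior on μ is conjugate. Posterior precision = 1/σ₀² + n/σ²; posterior mean is the precision-weighted average of μ₀ and x̄.
σ₀² = 174.81² = 30558.5361, σ² = 29.22² = 853.8084; σ² + n·σ₀² = 853.8084 + 4·30558.5361 = 123087.9528.
Posterior precision = 1/σ₀² + n/σ² = 1/30558.5361 + 4/853.8084 = (σ² + n·σ₀²)/(σ₀²σ²) = 123087.9528/(30558.5361·853.8084); posterior variance σₙ² = σ₀²σ²/(σ² + n·σ₀²) = 30558.5361·853.8084/123087.9528 = 211.971474.
Posterior SD = √σₙ² = √(30558.5361·853.8084/123087.9528) = 14.5592.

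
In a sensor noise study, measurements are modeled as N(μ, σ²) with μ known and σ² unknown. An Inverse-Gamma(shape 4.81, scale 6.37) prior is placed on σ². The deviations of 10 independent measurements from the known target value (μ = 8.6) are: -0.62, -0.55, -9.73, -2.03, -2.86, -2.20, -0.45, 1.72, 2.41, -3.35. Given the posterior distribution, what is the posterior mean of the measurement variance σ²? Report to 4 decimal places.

8.2538

With known mean μ and an Inverse-Gamma(α, β) prior on σ², the Normal likelihood is conjugate: posterior is Inv-Gamma(α + n/2, β + Σ(xᵢ−μ)²/2).
Σ(xᵢ−μ)² = (-0.62)² + (-0.55)² + (-9.73)² + (-2.03)² + (-2.86)² + (-2.20)² + (-0.45)² + (1.72)² + (2.41)² + (-3.35)² = 132.6918.
Posterior: Inv-Gamma(4.81 + 10/2, 6.37 + 132.6918/2) = Inv-Gamma(9.81, 72.71590).
E[σ²|data] = β/(α−1) = 72.71590/8.81 = 8.2538.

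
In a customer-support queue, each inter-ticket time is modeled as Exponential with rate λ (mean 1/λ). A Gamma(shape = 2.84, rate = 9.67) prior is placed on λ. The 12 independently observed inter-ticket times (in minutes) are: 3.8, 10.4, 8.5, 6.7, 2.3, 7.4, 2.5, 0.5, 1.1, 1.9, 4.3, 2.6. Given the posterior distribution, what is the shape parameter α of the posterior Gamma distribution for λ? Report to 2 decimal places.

14.84

With a Gamma(shape α, rate β) prior on the exponential rate λ, the posterior after n observations with total T = Σxᵢ is Gamma(α+n, β+T).
Sum of observations T = 52.0 minutes; n = 12.
Posterior: Gamma(2.84+12, 9.67+52.0) = Gamma(14.84, 61.67).
Posterior α = 14.84.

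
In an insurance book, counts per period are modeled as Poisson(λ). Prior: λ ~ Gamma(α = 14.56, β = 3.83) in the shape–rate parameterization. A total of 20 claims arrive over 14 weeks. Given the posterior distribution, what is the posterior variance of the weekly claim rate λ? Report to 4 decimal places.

0.1087

With a Gamma(shape α, rate β) prior, the Poisson likelihood is conjugate: the posterior is Gamma(α + ΣXᵢ, β + n).
Posterior: Gamma(α+S, β+n) = Gamma(14.56+20, 3.83+14) = Gamma(34.56, 17.83).
Var = α/β² = 34.56/17.83² = 0.1087.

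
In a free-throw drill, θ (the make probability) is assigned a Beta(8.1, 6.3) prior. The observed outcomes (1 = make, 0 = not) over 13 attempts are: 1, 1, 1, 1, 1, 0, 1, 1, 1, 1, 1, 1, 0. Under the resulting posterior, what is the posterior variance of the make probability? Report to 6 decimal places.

The Beta prior is conjugate to a Binomial/Bernoulli likelihood; the update adds successes to α and failures to β.
Posterior: Beta(α+k, β+n−k) = Beta(8.1+11, 6.3+2) = Beta(19.1, 8.3).
Var = αβ/((α+β)²(α+β+1)) = 19.1·8.3/(27.4²·28.4) = 0.007435.

0.007435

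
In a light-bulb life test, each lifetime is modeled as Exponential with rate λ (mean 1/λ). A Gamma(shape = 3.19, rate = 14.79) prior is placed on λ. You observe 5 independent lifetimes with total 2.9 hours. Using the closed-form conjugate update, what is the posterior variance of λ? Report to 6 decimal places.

0.026171

With a Gamma(shape α, rate β) prior on the exponential rate λ, the posterior after n observations with total T = Σxᵢ is Gamma(α+n, β+T).
Posterior: Gamma(3.19+5, 14.79+2.9) = Gamma(8.19, 17.69).
Var = α/β² = 0.026171.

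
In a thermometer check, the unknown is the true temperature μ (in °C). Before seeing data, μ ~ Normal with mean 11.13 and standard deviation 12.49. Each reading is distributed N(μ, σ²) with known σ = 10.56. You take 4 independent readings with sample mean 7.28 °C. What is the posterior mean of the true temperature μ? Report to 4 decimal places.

7.8637

For Normal data with known variance σ², a Normal(μ₀, σ₀²) prior on μ is conjugate. Posterior precision = 1/σ₀² + n/σ²; posterior mean is the precision-weighted average of μ₀ and x̄.
n·x̄ = 4·7.28 = 29.12.
σ₀² = 12.49² = 156.0001, σ² = 10.56² = 111.5136; σ² + n·σ₀² = 111.5136 + 4·156.0001 = 735.514.
Posterior mean = (μ₀/σ₀² + n·x̄/σ²)/(1/σ₀² + n/σ²) = (σ²·μ₀ + σ₀²·n·x̄)/(σ² + n·σ₀²) = (111.5136·11.13 + 156.0001·29.12)/735.514 = 5783.86928/735.514 = 7.8637.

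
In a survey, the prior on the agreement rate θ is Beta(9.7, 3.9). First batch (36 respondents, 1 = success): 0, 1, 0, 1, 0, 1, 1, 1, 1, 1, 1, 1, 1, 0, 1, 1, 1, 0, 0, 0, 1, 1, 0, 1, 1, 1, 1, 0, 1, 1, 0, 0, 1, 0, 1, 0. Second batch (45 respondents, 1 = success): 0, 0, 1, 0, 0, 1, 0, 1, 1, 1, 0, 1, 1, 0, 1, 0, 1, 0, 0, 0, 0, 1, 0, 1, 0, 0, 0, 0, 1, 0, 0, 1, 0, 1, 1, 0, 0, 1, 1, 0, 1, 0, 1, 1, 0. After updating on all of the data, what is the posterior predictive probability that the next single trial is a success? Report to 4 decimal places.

0.5571

The Beta prior is conjugate to a Binomial/Bernoulli likelihood; the update adds successes to α and failures to β.
After batch 1: Beta(9.7+23, 3.9+13) = Beta(32.7, 16.9).
After batch 2: Beta(32.7+20, 16.9+25) = Beta(52.7, 41.9).
For a single future Bernoulli trial, P(success | data) = α/(α+β) = 0.5571.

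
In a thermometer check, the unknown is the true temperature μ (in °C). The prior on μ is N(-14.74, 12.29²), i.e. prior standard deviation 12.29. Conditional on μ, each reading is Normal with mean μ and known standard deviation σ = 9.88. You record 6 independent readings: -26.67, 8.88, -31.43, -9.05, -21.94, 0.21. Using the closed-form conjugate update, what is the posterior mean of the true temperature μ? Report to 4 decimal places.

-13.4701

For Normal data with known variance σ², a Normal(μ₀, σ₀²) prior on μ is conjugate. Posterior precision = 1/σ₀² + n/σ²; posterior mean is the precision-weighted average of μ₀ and x̄.
Σxᵢ = (-26.67) + 8.88 + (-31.43) + (-9.05) + (-21.94) + 0.21 = -80, so n·x̄ = -80.
σ₀² = 12.29² = 151.0441, σ² = 9.88² = 97.6144; σ² + n·σ₀² = 97.6144 + 6·151.0441 = 1003.879.
Posterior mean = (μ₀/σ₀² + n·x̄/σ²)/(1/σ₀² + n/σ²) = (σ²·μ₀ + σ₀²·n·x̄)/(σ² + n·σ₀²) = (97.6144·(-14.74) + 151.0441·(-80))/1003.879 = -13522.364256/1003.879 = -13.4701.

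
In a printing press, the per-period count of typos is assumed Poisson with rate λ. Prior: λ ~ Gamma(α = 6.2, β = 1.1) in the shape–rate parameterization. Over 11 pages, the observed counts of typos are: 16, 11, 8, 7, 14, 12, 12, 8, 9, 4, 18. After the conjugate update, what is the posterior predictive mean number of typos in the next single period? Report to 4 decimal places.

10.3471

With a Gamma(shape α, rate β) prior, the Poisson likelihood is conjugate: the posterior is Gamma(α + ΣXᵢ, β + n).
Sum of counts S = 119 over n = 11 pages.
Posterior: Gamma(α+S, β+n) = Gamma(6.2+119, 1.1+11) = Gamma(125.2, 12.1).
The predictive distribution for one future period is NegBinom with mean α/β = 10.3471.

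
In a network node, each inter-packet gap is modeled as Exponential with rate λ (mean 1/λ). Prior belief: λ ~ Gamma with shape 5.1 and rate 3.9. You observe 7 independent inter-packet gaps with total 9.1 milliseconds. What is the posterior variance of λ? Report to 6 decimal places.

With a Gamma(shape α, rate β) prior on the exponential rate λ, the posterior after n observations with total T = Σxᵢ is Gamma(α+n, β+T).
Posterior: Gamma(5.1+7, 3.9+9.1) = Gamma(12.1, 13.0).
Var = α/β² = 0.071598.

0.071598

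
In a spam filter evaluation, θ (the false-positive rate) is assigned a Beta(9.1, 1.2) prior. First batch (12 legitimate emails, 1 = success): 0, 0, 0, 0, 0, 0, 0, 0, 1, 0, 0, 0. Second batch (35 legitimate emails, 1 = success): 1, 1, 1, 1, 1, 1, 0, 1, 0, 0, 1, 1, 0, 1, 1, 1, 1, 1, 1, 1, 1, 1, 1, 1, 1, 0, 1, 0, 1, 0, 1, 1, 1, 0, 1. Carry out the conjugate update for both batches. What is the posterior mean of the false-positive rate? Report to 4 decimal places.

0.6475

The Beta prior is conjugate to a Binomial/Bernoulli likelihood; the update adds successes to α and failures to β.
After batch 1: Beta(9.1+1, 1.2+11) = Beta(10.1, 12.2).
After batch 2: Beta(10.1+27, 12.2+8) = Beta(37.1, 20.2).
Posterior mean = α/(α+β) = 37.1/57.3 = 0.6475.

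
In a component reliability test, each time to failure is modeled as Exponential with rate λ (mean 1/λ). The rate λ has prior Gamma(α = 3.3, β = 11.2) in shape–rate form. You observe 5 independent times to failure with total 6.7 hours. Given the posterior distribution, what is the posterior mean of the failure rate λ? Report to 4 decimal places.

With a Gamma(shape α, rate β) prior on the exponential rate λ, the posterior after n observations with total T = Σxᵢ is Gamma(α+n, β+T).
Posterior: Gamma(3.3+5, 11.2+6.7) = Gamma(8.3, 17.9).
Posterior mean of λ = α/β = 8.3/17.9 = 0.4637.

0.4637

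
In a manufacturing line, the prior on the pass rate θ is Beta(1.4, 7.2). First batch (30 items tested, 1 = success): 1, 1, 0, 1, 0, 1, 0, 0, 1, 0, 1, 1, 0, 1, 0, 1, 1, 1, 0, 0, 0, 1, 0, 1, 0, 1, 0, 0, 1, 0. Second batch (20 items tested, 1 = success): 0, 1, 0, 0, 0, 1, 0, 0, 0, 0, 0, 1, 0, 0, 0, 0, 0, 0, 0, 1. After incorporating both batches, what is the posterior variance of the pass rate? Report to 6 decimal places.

0.003808

The Beta prior is conjugate to a Binomial/Bernoulli likelihood; the update adds successes to α and failures to β.
After batch 1: Beta(1.4+15, 7.2+15) = Beta(16.4, 22.2).
After batch 2: Beta(16.4+4, 22.2+16) = Beta(20.4, 38.2).
Var = αβ/((α+β)²(α+β+1)) = 20.4·38.2/(58.6²·59.6) = 0.003808.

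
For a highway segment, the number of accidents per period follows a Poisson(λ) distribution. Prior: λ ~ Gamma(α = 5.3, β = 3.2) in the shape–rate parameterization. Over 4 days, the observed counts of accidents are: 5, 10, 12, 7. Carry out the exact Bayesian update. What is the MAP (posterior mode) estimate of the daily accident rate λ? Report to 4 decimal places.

With a Gamma(shape α, rate β) prior, the Poisson likelihood is conjugate: the posterior is Gamma(α + ΣXᵢ, β + n).
Sum of counts S = 34 over n = 4 days.
Posterior: Gamma(α+S, β+n) = Gamma(5.3+34, 3.2+4) = Gamma(39.3, 7.2).
Mode of Gamma(α,β) for α≥1 is (α−1)/β = 38.3/7.2 = 5.3194.

5.3194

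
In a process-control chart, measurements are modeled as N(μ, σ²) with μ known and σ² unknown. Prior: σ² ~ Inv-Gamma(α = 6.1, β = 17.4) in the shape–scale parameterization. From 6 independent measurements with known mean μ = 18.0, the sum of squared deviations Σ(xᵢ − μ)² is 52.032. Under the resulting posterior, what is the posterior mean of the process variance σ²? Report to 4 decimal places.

5.3600

With known mean μ and an Inverse-Gamma(α, β) prior on σ², the Normal likelihood is conjugate: posterior is Inv-Gamma(α + n/2, β + Σ(xᵢ−μ)²/2).
Posterior: Inv-Gamma(6.1 + 6/2, 17.4 + 52.032/2) = Inv-Gamma(9.10, 43.4160).
E[σ²|data] = β/(α−1) = 43.4160/8.10 = 5.3600.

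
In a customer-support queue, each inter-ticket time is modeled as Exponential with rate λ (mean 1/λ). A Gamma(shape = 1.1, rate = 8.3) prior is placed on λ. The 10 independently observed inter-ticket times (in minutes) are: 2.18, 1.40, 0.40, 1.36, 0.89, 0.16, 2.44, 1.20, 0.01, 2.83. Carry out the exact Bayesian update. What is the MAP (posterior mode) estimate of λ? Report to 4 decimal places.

With a Gamma(shape α, rate β) prior on the exponential rate λ, the posterior after n observations with total T = Σxᵢ is Gamma(α+n, β+T).
Sum of observations T = 12.87 minutes; n = 10.
Posterior: Gamma(1.1+10, 8.3+12.87) = Gamma(11.1, 21.17).
Mode = (α−1)/β = 0.4771.

0.4771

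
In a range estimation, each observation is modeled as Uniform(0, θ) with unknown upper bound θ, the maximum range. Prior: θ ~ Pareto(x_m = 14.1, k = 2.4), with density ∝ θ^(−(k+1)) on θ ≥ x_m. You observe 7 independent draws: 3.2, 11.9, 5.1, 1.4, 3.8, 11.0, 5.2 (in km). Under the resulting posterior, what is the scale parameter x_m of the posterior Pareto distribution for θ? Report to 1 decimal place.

A Pareto(scale x_m, shape k) prior on the upper bound θ of Uniform(0, θ) is conjugate: posterior is Pareto(max(x_m, max xᵢ), k + n).
Sample maximum = 11.9; prior scale x_m = 14.1 → posterior scale = max = 14.1.
Posterior shape = 2.4 + 7 = 9.4.
Posterior scale x_m = 14.1.

14.1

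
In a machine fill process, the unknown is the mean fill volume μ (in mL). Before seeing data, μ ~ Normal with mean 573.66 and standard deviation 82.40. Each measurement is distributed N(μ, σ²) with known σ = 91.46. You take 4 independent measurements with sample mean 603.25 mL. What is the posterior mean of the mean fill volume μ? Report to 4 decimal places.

For Normal data with known variance σ², a Normal(μ₀, σ₀²) prior on μ is conjugate. Posterior precision = 1/σ₀² + n/σ²; posterior mean is the precision-weighted average of μ₀ and x̄.
n·x̄ = 4·603.25 = 2413.
σ₀² = 82.40² = 6789.76, σ² = 91.46² = 8364.9316; σ² + n·σ₀² = 8364.9316 + 4·6789.76 = 35523.9716.
Posterior mean = (μ₀/σ₀² + n·x̄/σ²)/(1/σ₀² + n/σ²) = (σ²·μ₀ + σ₀²·n·x̄)/(σ² + n·σ₀²) = (8364.9316·573.66 + 6789.76·2413)/35523.9716 = 21182317.541656/35523.9716 = 596.2824.

596.2824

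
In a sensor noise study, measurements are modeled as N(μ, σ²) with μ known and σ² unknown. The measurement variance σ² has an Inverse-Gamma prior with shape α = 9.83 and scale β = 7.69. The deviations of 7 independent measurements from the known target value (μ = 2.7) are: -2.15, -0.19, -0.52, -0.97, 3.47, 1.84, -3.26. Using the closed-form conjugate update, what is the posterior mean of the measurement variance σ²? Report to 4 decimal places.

With known mean μ and an Inverse-Gamma(α, β) prior on σ², the Normal likelihood is conjugate: posterior is Inv-Gamma(α + n/2, β + Σ(xᵢ−μ)²/2).
Σ(xᵢ−μ)² = (-2.15)² + (-0.19)² + (-0.52)² + (-0.97)² + (3.47)² + (1.84)² + (-3.26)² = 31.9240.
Posterior: Inv-Gamma(9.83 + 7/2, 7.69 + 31.9240/2) = Inv-Gamma(13.33, 23.65200).
E[σ²|data] = β/(α−1) = 23.65200/12.33 = 1.9182.

1.9182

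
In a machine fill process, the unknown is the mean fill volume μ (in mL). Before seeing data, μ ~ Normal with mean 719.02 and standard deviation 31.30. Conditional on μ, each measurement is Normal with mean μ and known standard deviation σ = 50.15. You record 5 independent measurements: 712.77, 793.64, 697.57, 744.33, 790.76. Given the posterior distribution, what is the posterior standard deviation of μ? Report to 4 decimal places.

18.2307

For Normal data with known variance σ², a Normal(μ₀, σ₀²) prior on μ is conjugate. Posterior precision = 1/σ₀² + n/σ²; posterior mean is the precision-weighted average of μ₀ and x̄.
σ₀² = 31.30² = 979.69, σ² = 50.15² = 2515.0225; σ² + n·σ₀² = 2515.0225 + 5·979.69 = 7413.4725.
Posterior precision = 1/σ₀² + n/σ² = 1/979.69 + 5/2515.0225 = (σ² + n·σ₀²)/(σ₀²σ²) = 7413.4725/(979.69·2515.0225); posterior variance σₙ² = σ₀²σ²/(σ² + n·σ₀²) = 979.69·2515.0225/7413.4725 = 332.360091.
Posterior SD = √σₙ² = √(979.69·2515.0225/7413.4725) = 18.2307.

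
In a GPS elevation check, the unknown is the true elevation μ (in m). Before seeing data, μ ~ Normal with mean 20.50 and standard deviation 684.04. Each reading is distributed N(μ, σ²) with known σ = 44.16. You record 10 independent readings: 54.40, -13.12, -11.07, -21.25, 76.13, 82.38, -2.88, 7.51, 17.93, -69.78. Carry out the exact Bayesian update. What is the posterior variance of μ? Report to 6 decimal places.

For Normal data with known variance σ², a Normal(μ₀, σ₀²) prior on μ is conjugate. Posterior precision = 1/σ₀² + n/σ²; posterior mean is the precision-weighted average of μ₀ and x̄.
σ₀² = 684.04² = 467910.7216, σ² = 44.16² = 1950.1056; σ² + n·σ₀² = 1950.1056 + 10·467910.7216 = 4681057.3216.
Posterior precision = 1/σ₀² + n/σ² = 1/467910.7216 + 10/1950.1056 = (σ² + n·σ₀²)/(σ₀²σ²) = 4681057.3216/(467910.7216·1950.1056); posterior variance σₙ² = σ₀²σ²/(σ² + n·σ₀²) = 467910.7216·1950.1056/4681057.3216 = 194.929320.

194.929320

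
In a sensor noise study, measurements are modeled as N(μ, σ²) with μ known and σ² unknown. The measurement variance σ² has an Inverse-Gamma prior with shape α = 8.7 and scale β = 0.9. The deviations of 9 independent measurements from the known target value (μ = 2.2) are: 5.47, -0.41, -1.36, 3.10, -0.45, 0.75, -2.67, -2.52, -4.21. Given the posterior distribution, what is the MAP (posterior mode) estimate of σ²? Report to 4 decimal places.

2.6520

With known mean μ and an Inverse-Gamma(α, β) prior on σ², the Normal likelihood is conjugate: posterior is Inv-Gamma(α + n/2, β + Σ(xᵢ−μ)²/2).
Σ(xᵢ−μ)² = (5.47)² + (-0.41)² + (-1.36)² + (3.10)² + (-0.45)² + (0.75)² + (-2.67)² + (-2.52)² + (-4.21)² = 73.5170.
Posterior: Inv-Gamma(8.7 + 9/2, 0.9 + 73.5170/2) = Inv-Gamma(13.20, 37.65850).
Mode = β/(α+1) = 37.65850/14.20 = 2.6520.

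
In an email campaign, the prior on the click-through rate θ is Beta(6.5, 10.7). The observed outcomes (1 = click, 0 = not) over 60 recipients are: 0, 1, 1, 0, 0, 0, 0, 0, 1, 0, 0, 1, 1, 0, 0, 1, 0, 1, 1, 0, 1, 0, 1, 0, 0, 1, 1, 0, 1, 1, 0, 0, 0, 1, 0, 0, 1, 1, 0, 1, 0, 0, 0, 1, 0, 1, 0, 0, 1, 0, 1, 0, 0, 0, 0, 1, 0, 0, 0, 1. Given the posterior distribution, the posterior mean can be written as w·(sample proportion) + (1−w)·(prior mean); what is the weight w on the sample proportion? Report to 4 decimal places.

The Beta prior is conjugate to a Binomial/Bernoulli likelihood; the update adds successes to α and failures to β.
Posterior mean = (α₀+k)/(α₀+β₀+n) = [n/(α₀+β₀+n)]·(k/n) + [(α₀+β₀)/(α₀+β₀+n)]·α₀/(α₀+β₀), so only n and the prior enter the weight.
The weight on the data is w = n/(α₀+β₀+n) = 60/(6.5+10.7+60) = 60/77.2 = 0.7772.

0.7772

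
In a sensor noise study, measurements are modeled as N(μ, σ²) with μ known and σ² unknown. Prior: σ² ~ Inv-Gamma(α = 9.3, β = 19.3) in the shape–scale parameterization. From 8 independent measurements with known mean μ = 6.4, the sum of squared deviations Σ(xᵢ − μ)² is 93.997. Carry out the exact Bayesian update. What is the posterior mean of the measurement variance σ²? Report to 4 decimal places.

With known mean μ and an Inverse-Gamma(α, β) prior on σ², the Normal likelihood is conjugate: posterior is Inv-Gamma(α + n/2, β + Σ(xᵢ−μ)²/2).
Posterior: Inv-Gamma(9.3 + 8/2, 19.3 + 93.997/2) = Inv-Gamma(13.30, 66.2985).
E[σ²|data] = β/(α−1) = 66.2985/12.30 = 5.3901.

5.3901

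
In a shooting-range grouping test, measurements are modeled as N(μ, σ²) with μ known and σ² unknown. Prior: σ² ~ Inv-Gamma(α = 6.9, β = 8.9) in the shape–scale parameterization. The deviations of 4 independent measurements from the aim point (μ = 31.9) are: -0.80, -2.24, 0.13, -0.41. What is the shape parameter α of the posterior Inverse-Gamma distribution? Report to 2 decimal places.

8.90

With known mean μ and an Inverse-Gamma(α, β) prior on σ², the Normal likelihood is conjugate: posterior is Inv-Gamma(α + n/2, β + Σ(xᵢ−μ)²/2).
Σ(xᵢ−μ)² = (-0.80)² + (-2.24)² + (0.13)² + (-0.41)² = 5.8426.
Posterior: Inv-Gamma(6.9 + 4/2, 8.9 + 5.8426/2) = Inv-Gamma(8.90, 11.82130).
Posterior α = 8.90.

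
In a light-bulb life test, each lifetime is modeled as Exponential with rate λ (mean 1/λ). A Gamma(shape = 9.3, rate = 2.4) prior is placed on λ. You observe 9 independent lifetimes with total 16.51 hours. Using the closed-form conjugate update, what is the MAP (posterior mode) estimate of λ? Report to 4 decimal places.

With a Gamma(shape α, rate β) prior on the exponential rate λ, the posterior after n observations with total T = Σxᵢ is Gamma(α+n, β+T).
Posterior: Gamma(9.3+9, 2.4+16.51) = Gamma(18.3, 18.91).
Mode = (α−1)/β = 0.9149.

0.9149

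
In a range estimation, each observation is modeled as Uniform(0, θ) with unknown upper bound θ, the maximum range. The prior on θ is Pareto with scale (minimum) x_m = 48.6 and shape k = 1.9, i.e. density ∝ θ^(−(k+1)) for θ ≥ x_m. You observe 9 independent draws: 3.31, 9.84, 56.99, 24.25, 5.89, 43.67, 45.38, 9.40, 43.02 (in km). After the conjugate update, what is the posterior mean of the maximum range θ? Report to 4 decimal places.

62.7466

A Pareto(scale x_m, shape k) prior on the upper bound θ of Uniform(0, θ) is conjugate: posterior is Pareto(max(x_m, max xᵢ), k + n).
Sample maximum = 56.99; prior scale x_m = 48.6 → posterior scale = max = 56.99.
Posterior shape = 1.9 + 9 = 10.9.
E[θ|data] = k·x_m/(k−1) = 10.9·56.99/9.9 = 62.7466.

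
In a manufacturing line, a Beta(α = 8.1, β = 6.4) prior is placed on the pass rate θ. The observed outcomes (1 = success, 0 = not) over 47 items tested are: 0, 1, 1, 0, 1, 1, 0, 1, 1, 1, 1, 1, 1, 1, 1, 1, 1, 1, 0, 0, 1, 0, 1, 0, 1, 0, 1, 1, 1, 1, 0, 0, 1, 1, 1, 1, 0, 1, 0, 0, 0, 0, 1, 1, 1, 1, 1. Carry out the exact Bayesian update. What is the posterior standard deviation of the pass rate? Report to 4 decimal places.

The Beta prior is conjugate to a Binomial/Bernoulli likelihood; the update adds successes to α and failures to β.
Posterior: Beta(α+k, β+n−k) = Beta(8.1+32, 6.4+15) = Beta(40.1, 21.4).
Var = αβ/((α+β)²(α+β+1)) = 40.1·21.4/(61.5²·62.5) = 0.00363018; SD = √0.00363018 = 0.0603.

0.0603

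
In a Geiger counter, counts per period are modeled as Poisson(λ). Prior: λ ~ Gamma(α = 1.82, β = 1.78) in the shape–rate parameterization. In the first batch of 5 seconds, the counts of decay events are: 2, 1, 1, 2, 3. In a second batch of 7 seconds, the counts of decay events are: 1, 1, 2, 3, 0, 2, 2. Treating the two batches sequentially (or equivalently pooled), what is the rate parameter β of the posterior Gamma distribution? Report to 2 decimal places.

With a Gamma(shape α, rate β) prior, the Poisson likelihood is conjugate: the posterior is Gamma(α + ΣXᵢ, β + n).
Batch 1: sum of counts S = 9 over n = 5 seconds.
After batch 1: Gamma(α+S, β+n) = Gamma(1.82+9, 1.78+5) = Gamma(10.82, 6.78).
Batch 2: sum of counts S = 11 over n = 7 seconds.
After batch 2: Gamma(α+S, β+n) = Gamma(10.82+11, 6.78+7) = Gamma(21.82, 13.78).
Posterior β = 13.78.

13.78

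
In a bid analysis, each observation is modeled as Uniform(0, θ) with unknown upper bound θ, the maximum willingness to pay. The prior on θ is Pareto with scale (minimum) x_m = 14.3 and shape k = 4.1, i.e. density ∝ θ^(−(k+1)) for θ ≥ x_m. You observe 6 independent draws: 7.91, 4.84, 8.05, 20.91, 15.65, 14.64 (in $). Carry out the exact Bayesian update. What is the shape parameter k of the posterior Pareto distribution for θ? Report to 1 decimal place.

10.1

A Pareto(scale x_m, shape k) prior on the upper bound θ of Uniform(0, θ) is conjugate: posterior is Pareto(max(x_m, max xᵢ), k + n).
Sample maximum = 20.91; prior scale x_m = 14.3 → posterior scale = max = 20.91.
Posterior shape = 4.1 + 6 = 10.1.
Posterior shape k = 10.1.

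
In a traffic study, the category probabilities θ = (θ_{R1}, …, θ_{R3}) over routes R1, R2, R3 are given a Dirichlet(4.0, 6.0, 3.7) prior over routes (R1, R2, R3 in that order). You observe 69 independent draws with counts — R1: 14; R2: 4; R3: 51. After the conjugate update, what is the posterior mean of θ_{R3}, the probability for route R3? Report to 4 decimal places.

0.6614

The Dirichlet prior is conjugate to the Multinomial likelihood: each posterior αⱼ = prior αⱼ + observed count nⱼ.
Posterior concentration: (18.0, 10.0, 54.7), total = 82.7.
E[θ_{R3}|data] = α_{R3}/Σα = 54.7/82.7 = 0.6614.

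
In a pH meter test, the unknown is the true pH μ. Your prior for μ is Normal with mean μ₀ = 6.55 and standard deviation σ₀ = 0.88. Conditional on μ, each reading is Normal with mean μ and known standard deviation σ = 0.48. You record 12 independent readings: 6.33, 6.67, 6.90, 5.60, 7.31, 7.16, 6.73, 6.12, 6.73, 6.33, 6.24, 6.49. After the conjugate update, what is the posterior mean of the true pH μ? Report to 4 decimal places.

For Normal data with known variance σ², a Normal(μ₀, σ₀²) prior on μ is conjugate. Posterior precision = 1/σ₀² + n/σ²; posterior mean is the precision-weighted average of μ₀ and x̄.
Σxᵢ = 6.33 + 6.67 + 6.90 + 5.60 + 7.31 + 7.16 + 6.73 + 6.12 + 6.73 + 6.33 + 6.24 + 6.49 = 78.61, so n·x̄ = 78.61.
σ₀² = 0.88² = 0.7744, σ² = 0.48² = 0.2304; σ² + n·σ₀² = 0.2304 + 12·0.7744 = 9.5232.
Posterior mean = (μ₀/σ₀² + n·x̄/σ²)/(1/σ₀² + n/σ²) = (σ²·μ₀ + σ₀²·n·x̄)/(σ² + n·σ₀²) = (0.2304·6.55 + 0.7744·78.61)/9.5232 = 62.384704/9.5232 = 6.5508.

6.5508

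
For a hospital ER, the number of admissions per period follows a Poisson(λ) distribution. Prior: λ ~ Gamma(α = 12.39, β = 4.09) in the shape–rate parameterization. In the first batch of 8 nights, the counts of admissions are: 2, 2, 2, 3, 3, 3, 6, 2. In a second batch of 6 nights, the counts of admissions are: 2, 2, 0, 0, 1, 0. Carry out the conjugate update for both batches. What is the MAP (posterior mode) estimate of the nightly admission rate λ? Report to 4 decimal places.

With a Gamma(shape α, rate β) prior, the Poisson likelihood is conjugate: the posterior is Gamma(α + ΣXᵢ, β + n).
Batch 1: sum of counts S = 23 over n = 8 nights.
After batch 1: Gamma(α+S, β+n) = Gamma(12.39+23, 4.09+8) = Gamma(35.39, 12.09).
Batch 2: sum of counts S = 5 over n = 6 nights.
After batch 2: Gamma(α+S, β+n) = Gamma(35.39+5, 12.09+6) = Gamma(40.39, 18.09).
Mode of Gamma(α,β) for α≥1 is (α−1)/β = 39.39/18.09 = 2.1774.

2.1774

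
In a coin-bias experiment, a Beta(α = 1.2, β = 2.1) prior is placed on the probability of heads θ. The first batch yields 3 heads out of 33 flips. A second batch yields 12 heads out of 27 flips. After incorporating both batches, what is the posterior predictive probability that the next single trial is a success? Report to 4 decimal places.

0.2559

The Beta prior is conjugate to a Binomial/Bernoulli likelihood; the update adds successes to α and failures to β.
After batch 1: Beta(1.2+3, 2.1+30) = Beta(4.2, 32.1).
After batch 2: Beta(4.2+12, 32.1+15) = Beta(16.2, 47.1).
For a single future Bernoulli trial, P(success | data) = α/(α+β) = 0.2559.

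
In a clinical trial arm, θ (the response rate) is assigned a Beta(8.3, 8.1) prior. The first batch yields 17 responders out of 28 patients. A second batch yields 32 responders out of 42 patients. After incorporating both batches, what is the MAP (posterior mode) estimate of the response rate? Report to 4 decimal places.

0.6671

The Beta prior is conjugate to a Binomial/Bernoulli likelihood; the update adds successes to α and failures to β.
After batch 1: Beta(8.3+17, 8.1+11) = Beta(25.3, 19.1).
After batch 2: Beta(25.3+32, 19.1+10) = Beta(57.3, 29.1).
Mode of Beta(a,b) for a,b>1 is (a−1)/(a+b−2) = 56.3/84.4 = 0.6671.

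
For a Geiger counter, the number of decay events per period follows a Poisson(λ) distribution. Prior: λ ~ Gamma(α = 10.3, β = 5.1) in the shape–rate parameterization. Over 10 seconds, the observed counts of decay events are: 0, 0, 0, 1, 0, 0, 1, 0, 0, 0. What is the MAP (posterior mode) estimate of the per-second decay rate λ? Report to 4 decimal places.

With a Gamma(shape α, rate β) prior, the Poisson likelihood is conjugate: the posterior is Gamma(α + ΣXᵢ, β + n).
Sum of counts S = 2 over n = 10 seconds.
Posterior: Gamma(α+S, β+n) = Gamma(10.3+2, 5.1+10) = Gamma(12.3, 15.1).
Mode of Gamma(α,β) for α≥1 is (α−1)/β = 11.3/15.1 = 0.7483.

0.7483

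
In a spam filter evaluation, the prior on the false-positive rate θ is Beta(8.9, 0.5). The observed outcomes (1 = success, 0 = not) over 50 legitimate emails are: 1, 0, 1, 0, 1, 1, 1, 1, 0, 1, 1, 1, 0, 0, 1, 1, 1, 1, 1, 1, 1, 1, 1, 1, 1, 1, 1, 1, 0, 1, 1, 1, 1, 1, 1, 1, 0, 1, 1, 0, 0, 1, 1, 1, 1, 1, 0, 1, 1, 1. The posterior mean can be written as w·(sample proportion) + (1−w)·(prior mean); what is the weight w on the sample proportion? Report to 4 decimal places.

The Beta prior is conjugate to a Binomial/Bernoulli likelihood; the update adds successes to α and failures to β.
Posterior mean = (α₀+k)/(α₀+β₀+n) = [n/(α₀+β₀+n)]·(k/n) + [(α₀+β₀)/(α₀+β₀+n)]·α₀/(α₀+β₀), so only n and the prior enter the weight.
The weight on the data is w = n/(α₀+β₀+n) = 50/(8.9+0.5+50) = 50/59.4 = 0.8418.

0.8418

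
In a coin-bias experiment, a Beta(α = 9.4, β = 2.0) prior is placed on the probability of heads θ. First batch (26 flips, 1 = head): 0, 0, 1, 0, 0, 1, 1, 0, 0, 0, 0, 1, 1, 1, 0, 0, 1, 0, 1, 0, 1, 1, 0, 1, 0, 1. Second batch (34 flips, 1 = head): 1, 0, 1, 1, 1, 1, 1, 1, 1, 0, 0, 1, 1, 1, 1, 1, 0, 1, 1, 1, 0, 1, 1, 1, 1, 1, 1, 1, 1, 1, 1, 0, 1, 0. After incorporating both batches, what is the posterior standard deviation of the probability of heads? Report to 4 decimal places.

The Beta prior is conjugate to a Binomial/Bernoulli likelihood; the update adds successes to α and failures to β.
After batch 1: Beta(9.4+12, 2.0+14) = Beta(21.4, 16.0).
After batch 2: Beta(21.4+27, 16.0+7) = Beta(48.4, 23.0).
Var = αβ/((α+β)²(α+β+1)) = 48.4·23.0/(71.4²·72.4) = 0.00301605; SD = √0.00301605 = 0.0549.

0.0549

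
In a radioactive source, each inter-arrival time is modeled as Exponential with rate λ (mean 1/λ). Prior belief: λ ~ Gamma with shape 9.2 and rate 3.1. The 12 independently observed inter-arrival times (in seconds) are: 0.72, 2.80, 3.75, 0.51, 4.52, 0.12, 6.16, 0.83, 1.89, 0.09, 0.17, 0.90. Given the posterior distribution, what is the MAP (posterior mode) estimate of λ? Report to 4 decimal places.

With a Gamma(shape α, rate β) prior on the exponential rate λ, the posterior after n observations with total T = Σxᵢ is Gamma(α+n, β+T).
Sum of observations T = 22.46 seconds; n = 12.
Posterior: Gamma(9.2+12, 3.1+22.46) = Gamma(21.2, 25.56).
Mode = (α−1)/β = 0.7903.

0.7903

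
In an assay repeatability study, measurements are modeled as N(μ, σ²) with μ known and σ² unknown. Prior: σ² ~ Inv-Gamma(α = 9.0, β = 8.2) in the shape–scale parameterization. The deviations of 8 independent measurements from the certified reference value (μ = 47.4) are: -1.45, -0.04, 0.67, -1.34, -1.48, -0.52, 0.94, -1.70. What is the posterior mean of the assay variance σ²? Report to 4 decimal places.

With known mean μ and an Inverse-Gamma(α, β) prior on σ², the Normal likelihood is conjugate: posterior is Inv-Gamma(α + n/2, β + Σ(xᵢ−μ)²/2).
Σ(xᵢ−μ)² = (-1.45)² + (-0.04)² + (0.67)² + (-1.34)² + (-1.48)² + (-0.52)² + (0.94)² + (-1.70)² = 10.5830.
Posterior: Inv-Gamma(9.0 + 8/2, 8.2 + 10.5830/2) = Inv-Gamma(13.00, 13.49150).
E[σ²|data] = β/(α−1) = 13.49150/12.00 = 1.1243.

1.1243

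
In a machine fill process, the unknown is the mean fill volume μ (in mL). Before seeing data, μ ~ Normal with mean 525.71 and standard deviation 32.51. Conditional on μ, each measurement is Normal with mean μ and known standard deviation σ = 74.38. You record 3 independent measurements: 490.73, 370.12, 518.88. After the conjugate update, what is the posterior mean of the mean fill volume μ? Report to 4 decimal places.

501.7378

For Normal data with known variance σ², a Normal(μ₀, σ₀²) prior on μ is conjugate. Posterior precision = 1/σ₀² + n/σ²; posterior mean is the precision-weighted average of μ₀ and x̄.
Σxᵢ = 490.73 + 370.12 + 518.88 = 1379.73, so n·x̄ = 1379.73.
σ₀² = 32.51² = 1056.9001, σ² = 74.38² = 5532.3844; σ² + n·σ₀² = 5532.3844 + 3·1056.9001 = 8703.0847.
Posterior mean = (μ₀/σ₀² + n·x̄/σ²)/(1/σ₀² + n/σ²) = (σ²·μ₀ + σ₀²·n·x̄)/(σ² + n·σ₀²) = (5532.3844·525.71 + 1056.9001·1379.73)/8703.0847 = 4366666.577897/8703.0847 = 501.7378.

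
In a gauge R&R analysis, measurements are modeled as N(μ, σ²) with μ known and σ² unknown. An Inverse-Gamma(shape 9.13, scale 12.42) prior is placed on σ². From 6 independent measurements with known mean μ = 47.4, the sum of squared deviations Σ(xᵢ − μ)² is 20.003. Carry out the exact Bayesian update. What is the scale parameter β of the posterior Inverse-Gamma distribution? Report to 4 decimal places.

22.4215

With known mean μ and an Inverse-Gamma(α, β) prior on σ², the Normal likelihood is conjugate: posterior is Inv-Gamma(α + n/2, β + Σ(xᵢ−μ)²/2).
Posterior: Inv-Gamma(9.13 + 6/2, 12.42 + 20.003/2) = Inv-Gamma(12.13, 22.4215).
Posterior β = 22.4215.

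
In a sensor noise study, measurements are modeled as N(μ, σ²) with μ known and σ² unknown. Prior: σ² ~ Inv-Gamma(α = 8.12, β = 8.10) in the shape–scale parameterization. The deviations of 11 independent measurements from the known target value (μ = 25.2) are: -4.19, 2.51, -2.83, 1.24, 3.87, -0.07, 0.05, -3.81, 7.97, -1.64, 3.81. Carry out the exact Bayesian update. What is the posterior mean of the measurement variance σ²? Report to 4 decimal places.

6.3324

With known mean μ and an Inverse-Gamma(α, β) prior on σ², the Normal likelihood is conjugate: posterior is Inv-Gamma(α + n/2, β + Σ(xᵢ−μ)²/2).
Σ(xᵢ−μ)² = (-4.19)² + (2.51)² + (-2.83)² + (1.24)² + (3.87)² + (-0.07)² + (0.05)² + (-3.81)² + (7.97)² + (-1.64)² + (3.81)² = 143.6297.
Posterior: Inv-Gamma(8.12 + 11/2, 8.10 + 143.6297/2) = Inv-Gamma(13.62, 79.91485).
E[σ²|data] = β/(α−1) = 79.91485/12.62 = 6.3324.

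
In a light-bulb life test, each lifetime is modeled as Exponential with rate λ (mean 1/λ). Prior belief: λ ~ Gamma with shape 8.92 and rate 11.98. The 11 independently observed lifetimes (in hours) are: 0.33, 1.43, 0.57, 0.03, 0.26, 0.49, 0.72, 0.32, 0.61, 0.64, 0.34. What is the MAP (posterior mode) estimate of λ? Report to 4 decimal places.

With a Gamma(shape α, rate β) prior on the exponential rate λ, the posterior after n observations with total T = Σxᵢ is Gamma(α+n, β+T).
Sum of observations T = 5.74 hours; n = 11.
Posterior: Gamma(8.92+11, 11.98+5.74) = Gamma(19.92, 17.72).
Mode = (α−1)/β = 1.0677.

1.0677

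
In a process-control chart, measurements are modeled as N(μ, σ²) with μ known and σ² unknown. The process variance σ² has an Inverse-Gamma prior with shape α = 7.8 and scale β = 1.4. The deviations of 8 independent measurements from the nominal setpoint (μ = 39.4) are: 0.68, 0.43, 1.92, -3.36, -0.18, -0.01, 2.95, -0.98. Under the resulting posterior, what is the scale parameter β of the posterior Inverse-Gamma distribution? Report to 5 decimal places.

14.05935

With known mean μ and an Inverse-Gamma(α, β) prior on σ², the Normal likelihood is conjugate: posterior is Inv-Gamma(α + n/2, β + Σ(xᵢ−μ)²/2).
Σ(xᵢ−μ)² = (0.68)² + (0.43)² + (1.92)² + (-3.36)² + (-0.18)² + (-0.01)² + (2.95)² + (-0.98)² = 25.3187.
Posterior: Inv-Gamma(7.8 + 8/2, 1.4 + 25.3187/2) = Inv-Gamma(11.80, 14.05935).
Posterior β = 14.05935.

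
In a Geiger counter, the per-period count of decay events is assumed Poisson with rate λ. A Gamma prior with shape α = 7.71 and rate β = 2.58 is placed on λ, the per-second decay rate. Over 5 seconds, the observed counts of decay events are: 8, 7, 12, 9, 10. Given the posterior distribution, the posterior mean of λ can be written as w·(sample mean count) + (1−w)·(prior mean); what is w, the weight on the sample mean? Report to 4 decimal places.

0.6596

With a Gamma(shape α, rate β) prior, the Poisson likelihood is conjugate: the posterior is Gamma(α + ΣXᵢ, β + n).
Posterior mean = (α₀+S)/(β₀+n) = [n/(β₀+n)]·(S/n) + [β₀/(β₀+n)]·(α₀/β₀), so only n and β₀ enter the weight.
Weight on data w = n/(β₀+n) = 5/(2.58+5) = 5/7.58 = 0.6596.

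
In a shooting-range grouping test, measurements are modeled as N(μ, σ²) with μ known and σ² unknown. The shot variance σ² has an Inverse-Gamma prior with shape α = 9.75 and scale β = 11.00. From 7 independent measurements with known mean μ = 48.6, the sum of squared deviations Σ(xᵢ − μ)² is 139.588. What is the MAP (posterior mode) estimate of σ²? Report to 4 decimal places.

5.6698

With known mean μ and an Inverse-Gamma(α, β) prior on σ², the Normal likelihood is conjugate: posterior is Inv-Gamma(α + n/2, β + Σ(xᵢ−μ)²/2).
Posterior: Inv-Gamma(9.75 + 7/2, 11.00 + 139.588/2) = Inv-Gamma(13.25, 80.7940).
Mode = β/(α+1) = 80.7940/14.25 = 5.6698.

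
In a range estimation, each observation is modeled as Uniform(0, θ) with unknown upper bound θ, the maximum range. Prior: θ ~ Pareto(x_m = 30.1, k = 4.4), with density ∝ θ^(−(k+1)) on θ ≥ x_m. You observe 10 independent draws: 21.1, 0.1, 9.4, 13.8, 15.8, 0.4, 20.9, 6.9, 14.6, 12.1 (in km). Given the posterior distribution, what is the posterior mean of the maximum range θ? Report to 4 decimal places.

A Pareto(scale x_m, shape k) prior on the upper bound θ of Uniform(0, θ) is conjugate: posterior is Pareto(max(x_m, max xᵢ), k + n).
Sample maximum = 21.1; prior scale x_m = 30.1 → posterior scale = max = 30.1.
Posterior shape = 4.4 + 10 = 14.4.
E[θ|data] = k·x_m/(k−1) = 14.4·30.1/13.4 = 32.3463.

32.3463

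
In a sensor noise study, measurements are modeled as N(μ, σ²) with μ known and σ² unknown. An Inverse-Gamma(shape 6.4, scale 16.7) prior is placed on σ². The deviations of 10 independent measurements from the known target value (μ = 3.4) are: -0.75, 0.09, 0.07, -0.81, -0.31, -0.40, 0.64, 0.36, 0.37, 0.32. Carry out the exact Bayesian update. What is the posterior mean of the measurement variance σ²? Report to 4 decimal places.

With known mean μ and an Inverse-Gamma(α, β) prior on σ², the Normal likelihood is conjugate: posterior is Inv-Gamma(α + n/2, β + Σ(xᵢ−μ)²/2).
Σ(xᵢ−μ)² = (-0.75)² + (0.09)² + (0.07)² + (-0.81)² + (-0.31)² + (-0.40)² + (0.64)² + (0.36)² + (0.37)² + (0.32)² = 2.2662.
Posterior: Inv-Gamma(6.4 + 10/2, 16.7 + 2.2662/2) = Inv-Gamma(11.40, 17.83310).
E[σ²|data] = β/(α−1) = 17.83310/10.40 = 1.7147.

1.7147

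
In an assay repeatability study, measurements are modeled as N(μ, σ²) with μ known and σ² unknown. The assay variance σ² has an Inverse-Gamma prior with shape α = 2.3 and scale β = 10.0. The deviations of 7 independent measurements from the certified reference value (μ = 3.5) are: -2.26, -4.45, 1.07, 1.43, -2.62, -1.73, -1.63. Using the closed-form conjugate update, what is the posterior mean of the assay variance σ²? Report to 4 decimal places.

6.3140

With known mean μ and an Inverse-Gamma(α, β) prior on σ², the Normal likelihood is conjugate: posterior is Inv-Gamma(α + n/2, β + Σ(xᵢ−μ)²/2).
Σ(xᵢ−μ)² = (-2.26)² + (-4.45)² + (1.07)² + (1.43)² + (-2.62)² + (-1.73)² + (-1.63)² = 40.6141.
Posterior: Inv-Gamma(2.3 + 7/2, 10.0 + 40.6141/2) = Inv-Gamma(5.80, 30.30705).
E[σ²|data] = β/(α−1) = 30.30705/4.80 = 6.3140.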